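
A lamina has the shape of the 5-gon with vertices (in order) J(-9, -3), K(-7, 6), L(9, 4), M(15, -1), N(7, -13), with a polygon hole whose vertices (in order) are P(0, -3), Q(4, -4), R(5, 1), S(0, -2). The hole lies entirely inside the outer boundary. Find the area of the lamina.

Outer boundary:
Σ = (-75) + (-82) + (-69) + (-188) + (-138) = -552
Area = |Σ|/2 = 276.
Hole:
Apply the surveyor's formula: 2A = Σ (x_i·y_{i+1} − x_{i+1}·y_i), indices taken mod 4.
Σ = (12) + (24) + (-10) + (0) = 26
Area = |Σ|/2 = 13.
Net area = 276 − 13 = 263.

263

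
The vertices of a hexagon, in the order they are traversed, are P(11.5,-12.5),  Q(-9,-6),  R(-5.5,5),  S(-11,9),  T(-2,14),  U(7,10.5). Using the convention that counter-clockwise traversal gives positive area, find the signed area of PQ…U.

Apply the surveyor's formula: 2A = Σ (x_i·y_{i+1} − x_{i+1}·y_i), indices taken mod 6.
Σ = (-181.5) + (-78) + (5.5) + (-136) + (-119) + (-208.25) = -717.25
Signed area = Σ/2 = -358.625 (negative ⇒ clockwise traversal).

-358.625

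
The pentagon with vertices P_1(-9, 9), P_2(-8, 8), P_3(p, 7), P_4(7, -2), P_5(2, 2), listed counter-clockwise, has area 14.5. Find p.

-8

Write out the shoelace sum; only the two edges meeting at P_3 involve p:
2·Area = [((-8)·7 − p·8) + (p·(-2) − 7·7)] + 54
       = -10·p + -51 = 29
⇒ p = -8.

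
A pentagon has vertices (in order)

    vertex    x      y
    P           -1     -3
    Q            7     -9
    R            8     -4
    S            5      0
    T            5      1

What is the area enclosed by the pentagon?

42.5

Σ = (30) + (44) + (20) + (5) + (-14) = 85
Area = |Σ|/2 = 42.5.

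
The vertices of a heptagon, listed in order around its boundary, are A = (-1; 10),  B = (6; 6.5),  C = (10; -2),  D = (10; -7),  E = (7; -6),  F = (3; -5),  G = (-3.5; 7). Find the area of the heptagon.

Σ = (-66.5) + (-77) + (-50) + (-11) + (-17) + (3.5) + (-28) = -246
Area = |Σ|/2 = 123.

123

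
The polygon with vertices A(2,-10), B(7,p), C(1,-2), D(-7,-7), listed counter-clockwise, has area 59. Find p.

The doubled signed area Σ (x_i y_{i+1} − x_{i+1} y_i) is linear in p.
With p=0 it equals 119; the coefficient of p is 1 (from the two edges through B).
So 1·p + 119 = 2·59 = 118 ⇒ p = -1.

-1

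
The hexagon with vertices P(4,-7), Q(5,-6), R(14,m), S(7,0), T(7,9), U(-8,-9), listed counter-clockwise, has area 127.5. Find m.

2

Write out the shoelace sum; only the two edges meeting at R involve m:
2·Area = [(5·m − 14·(-6)) + (14·0 − 7·m)] + 175
       = -2·m + 259 = 255
⇒ m = 2.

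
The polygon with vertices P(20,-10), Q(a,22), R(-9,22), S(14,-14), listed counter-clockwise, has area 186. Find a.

The doubled signed area Σ (x_i y_{i+1} − x_{i+1} y_i) is linear in a.
With a=0 it equals 596; the coefficient of a is 32 (from the two edges through Q).
So 32·a + 596 = 2·186 = 372 ⇒ a = -7.

-7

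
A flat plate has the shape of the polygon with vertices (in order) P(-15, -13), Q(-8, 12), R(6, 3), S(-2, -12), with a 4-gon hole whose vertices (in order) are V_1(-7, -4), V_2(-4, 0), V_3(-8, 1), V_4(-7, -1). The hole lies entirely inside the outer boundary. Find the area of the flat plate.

292

Outer boundary:
Apply the surveyor's formula: 2A = Σ (x_i·y_{i+1} − x_{i+1}·y_i), indices taken mod 4.
Σ = (-284) + (-96) + (-66) + (-154) = -600
Area = |Σ|/2 = 300.
Hole:
Apply the shoelace formula: 2A = Σ (x_i·y_{i+1} − x_{i+1}·y_i), indices taken mod 4.
V_1→V_2: (-7)(0) − (-4)(-4) = -16
V_2→V_3: (-4)(1) − (-8)(0) = -4
V_3→V_4: (-8)(-1) − (-7)(1) = 15
V_4→V_1: (-7)(-4) − (-7)(-1) = 21
Σ = 16
Area = |Σ|/2 = 8.
Net area = 300 − 8 = 292.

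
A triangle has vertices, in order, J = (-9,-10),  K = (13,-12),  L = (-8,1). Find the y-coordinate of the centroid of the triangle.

Apply the shoelace (surveyor's) formula. First the cross-terms c_i = x_i·y_{i+1} − x_{i+1}·y_i:
  238, -83, 89  ⇒  2A = 244, A = 122.
Then Σ (y_i + y_{i+1})·c_i = -5124, so ȳ = -5124 / (6·122) = -7.

-7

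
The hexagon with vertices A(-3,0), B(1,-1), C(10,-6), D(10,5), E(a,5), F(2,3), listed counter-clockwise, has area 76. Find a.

7

Write out the shoelace sum; only the two edges meeting at E involve a:
2·Area = [(10·5 − a·5) + (a·3 − 2·5)] + 126
       = -2·a + 166 = 152
⇒ a = 7.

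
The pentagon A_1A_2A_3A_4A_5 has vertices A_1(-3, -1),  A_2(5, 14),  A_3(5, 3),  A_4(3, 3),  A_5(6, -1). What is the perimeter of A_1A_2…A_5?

44

|A_1A_2| = √((8)² + (15)²) = √289 = 17
|A_2A_3| = √((0)² + (-11)²) = √121 = 11
|A_3A_4| = √((-2)² + (0)²) = √4 = 2
|A_4A_5| = √((3)² + (-4)²) = √25 = 5
|A_5A_1| = √((-9)² + (0)²) = √81 = 9
Perimeter = 17 + 11 + 2 + 5 + 9 = 44.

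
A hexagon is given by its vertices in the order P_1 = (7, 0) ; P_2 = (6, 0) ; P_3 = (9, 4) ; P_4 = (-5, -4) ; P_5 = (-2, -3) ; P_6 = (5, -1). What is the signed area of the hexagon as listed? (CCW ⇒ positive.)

Σ = (0) + (24) + (-16) + (7) + (17) + (7) = 39
Signed area = Σ/2 = 19.5 (positive ⇒ counter-clockwise traversal).

19.5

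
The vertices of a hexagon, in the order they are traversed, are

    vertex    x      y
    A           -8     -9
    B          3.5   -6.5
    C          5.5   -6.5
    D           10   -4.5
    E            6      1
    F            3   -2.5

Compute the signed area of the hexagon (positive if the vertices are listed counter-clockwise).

Apply the shoelace formula: 2A = Σ (x_i·y_{i+1} − x_{i+1}·y_i), indices taken mod 6.
Σ = (83.5) + (13) + (40.25) + (37) + (-18) + (-47) = 108.75
Signed area = Σ/2 = 54.375 (positive ⇒ counter-clockwise traversal).

54.375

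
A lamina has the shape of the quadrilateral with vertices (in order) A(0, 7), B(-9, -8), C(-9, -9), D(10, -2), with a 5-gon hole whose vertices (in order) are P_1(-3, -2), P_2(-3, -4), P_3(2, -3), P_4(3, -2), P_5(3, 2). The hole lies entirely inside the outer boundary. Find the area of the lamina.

Outer boundary:
Σ = (63) + (9) + (108) + (70) = 250
Area = |Σ|/2 = 125.
Hole:
Σ = (6) + (17) + (5) + (12) + (0) = 40
Area = |Σ|/2 = 20.
Net area = 125 − 20 = 105.

105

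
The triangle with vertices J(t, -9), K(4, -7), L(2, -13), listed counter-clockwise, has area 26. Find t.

Write out the shoelace sum; only the two edges meeting at J involve t:
2·Area = [(2·(-9) − t·(-13)) + (t·(-7) − 4·(-9))] + -38
       = 6·t + -20 = 52
⇒ t = 12.

12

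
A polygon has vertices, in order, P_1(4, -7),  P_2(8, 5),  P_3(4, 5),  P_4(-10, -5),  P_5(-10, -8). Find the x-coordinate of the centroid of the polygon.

-40/129

Apply the shoelace (surveyor's) formula. First the cross-terms c_i = x_i·y_{i+1} − x_{i+1}·y_i:
  76, 20, 30, 30, 102  ⇒  2A = 258, A = 129.
Then Σ (x_i + x_{i+1})·c_i = -240, so x̄ = -240 / (6·129) = -40/129.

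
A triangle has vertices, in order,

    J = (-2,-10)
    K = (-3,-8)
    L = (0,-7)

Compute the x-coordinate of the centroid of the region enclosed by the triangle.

-5/3

Apply the shoelace (surveyor's) formula. First the cross-terms c_i = x_i·y_{i+1} − x_{i+1}·y_i:
  -14, 21, -14  ⇒  2A = -7, A = -3.5.
Then Σ (x_i + x_{i+1})·c_i = 35, so x̄ = 35 / (6·(-3.5)) = -5/3.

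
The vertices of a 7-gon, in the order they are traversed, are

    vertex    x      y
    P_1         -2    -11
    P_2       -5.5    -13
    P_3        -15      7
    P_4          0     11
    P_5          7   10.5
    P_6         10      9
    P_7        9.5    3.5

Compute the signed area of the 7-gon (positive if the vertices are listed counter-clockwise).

Σ = (-34.5) + (-233.5) + (-165) + (-77) + (-42) + (-50.5) + (-97.5) = -700
Signed area = Σ/2 = -350 (negative ⇒ clockwise traversal).

-350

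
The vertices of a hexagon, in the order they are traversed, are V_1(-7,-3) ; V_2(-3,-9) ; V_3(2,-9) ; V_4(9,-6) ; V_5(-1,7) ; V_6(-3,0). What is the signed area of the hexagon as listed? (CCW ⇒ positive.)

127.5

Σ = (54) + (45) + (69) + (57) + (21) + (9) = 255
Signed area = Σ/2 = 127.5 (positive ⇒ counter-clockwise traversal).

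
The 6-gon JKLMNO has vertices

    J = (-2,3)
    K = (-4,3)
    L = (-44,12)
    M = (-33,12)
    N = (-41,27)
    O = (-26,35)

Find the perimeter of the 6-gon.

|JK| = √((-2)² + (0)²) = √4 = 2
|KL| = √((-40)² + (9)²) = √1681 = 41
|LM| = √((11)² + (0)²) = √121 = 11
|MN| = √((-8)² + (15)²) = √289 = 17
|NO| = √((15)² + (8)²) = √289 = 17
|OJ| = √((24)² + (-32)²) = √1600 = 40
Perimeter = 2 + 41 + 11 + 17 + 17 + 40 = 128.

128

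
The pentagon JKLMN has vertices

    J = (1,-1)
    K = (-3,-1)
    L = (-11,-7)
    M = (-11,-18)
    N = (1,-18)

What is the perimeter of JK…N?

|JK| = √((-4)² + (0)²) = √16 = 4
|KL| = √((-8)² + (-6)²) = √100 = 10
|LM| = √((0)² + (-11)²) = √121 = 11
|MN| = √((12)² + (0)²) = √144 = 12
|NJ| = √((0)² + (17)²) = √289 = 17
Perimeter = 4 + 10 + 11 + 12 + 17 = 54.

54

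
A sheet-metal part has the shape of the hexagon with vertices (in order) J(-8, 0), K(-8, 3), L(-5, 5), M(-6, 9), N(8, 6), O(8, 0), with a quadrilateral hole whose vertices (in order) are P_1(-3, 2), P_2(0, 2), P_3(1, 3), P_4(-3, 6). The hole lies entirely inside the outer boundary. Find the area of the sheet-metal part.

Outer boundary:
Apply the shoelace (surveyor's) formula: 2A = Σ (x_i·y_{i+1} − x_{i+1}·y_i), indices taken mod 6.
Σ = (-24) + (-25) + (-15) + (-108) + (-48) + (0) = -220
Area = |Σ|/2 = 110.
Hole:
P_1→P_2: (-3)(2) − (0)(2) = -6
P_2→P_3: (0)(3) − (1)(2) = -2
P_3→P_4: (1)(6) − (-3)(3) = 15
P_4→P_1: (-3)(2) − (-3)(6) = 12
Σ = 19
Area = |Σ|/2 = 9.5.
Net area = 110 − 9.5 = 100.5.

100.5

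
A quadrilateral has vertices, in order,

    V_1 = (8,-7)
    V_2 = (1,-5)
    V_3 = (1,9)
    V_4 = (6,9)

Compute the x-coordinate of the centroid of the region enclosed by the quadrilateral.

Apply Gauss's area formula. First the cross-terms c_i = x_i·y_{i+1} − x_{i+1}·y_i:
  -33, 14, -45, -114  ⇒  2A = -178, A = -89.
Then Σ (x_i + x_{i+1})·c_i = -2180, so x̄ = -2180 / (6·(-89)) = 1090/267.

1090/267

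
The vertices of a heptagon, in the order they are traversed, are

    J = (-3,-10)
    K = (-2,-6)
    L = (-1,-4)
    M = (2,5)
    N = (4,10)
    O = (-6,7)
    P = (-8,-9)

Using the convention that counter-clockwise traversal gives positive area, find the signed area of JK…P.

127

Apply the shoelace (surveyor's) formula: 2A = Σ (x_i·y_{i+1} − x_{i+1}·y_i), indices taken mod 7.
Cross-terms: -2, 2, 3, 0, 88, 110, 53  ⇒  Σ = 254
Signed area = Σ/2 = 127 (positive ⇒ counter-clockwise traversal).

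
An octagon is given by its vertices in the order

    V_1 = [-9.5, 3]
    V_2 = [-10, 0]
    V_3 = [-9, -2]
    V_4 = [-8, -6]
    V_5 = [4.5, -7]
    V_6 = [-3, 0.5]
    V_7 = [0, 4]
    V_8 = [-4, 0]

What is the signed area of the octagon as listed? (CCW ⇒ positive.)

72.125

Σ = (30) + (20) + (38) + (83) + (-18.75) + (-12) + (16) + (-12) = 144.25
Signed area = Σ/2 = 72.125 (positive ⇒ counter-clockwise traversal).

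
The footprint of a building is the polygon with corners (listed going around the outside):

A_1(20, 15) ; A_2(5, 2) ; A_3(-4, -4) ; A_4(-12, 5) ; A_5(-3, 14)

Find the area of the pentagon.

296.5

Apply the surveyor's formula: 2A = Σ (x_i·y_{i+1} − x_{i+1}·y_i), indices taken mod 5.
A_1→A_2: (20)(2) − (5)(15) = -35
A_2→A_3: (5)(-4) − (-4)(2) = -12
A_3→A_4: (-4)(5) − (-12)(-4) = -68
A_4→A_5: (-12)(14) − (-3)(5) = -153
A_5→A_1: (-3)(15) − (20)(14) = -325
Σ = -593
Area = |Σ|/2 = 296.5.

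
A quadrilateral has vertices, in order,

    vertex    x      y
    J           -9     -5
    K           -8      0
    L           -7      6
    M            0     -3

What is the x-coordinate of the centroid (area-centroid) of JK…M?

Apply Gauss's area formula. First the cross-terms c_i = x_i·y_{i+1} − x_{i+1}·y_i:
  -40, -48, 21, -27  ⇒  2A = -94, A = -47.
Then Σ (x_i + x_{i+1})·c_i = 1496, so x̄ = 1496 / (6·(-47)) = -748/141.

-748/141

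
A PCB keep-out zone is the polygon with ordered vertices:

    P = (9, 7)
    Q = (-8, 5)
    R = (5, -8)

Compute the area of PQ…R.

Cross-terms: 101, 39, 107  ⇒  Σ = 247
Area = |Σ|/2 = 123.5.

123.5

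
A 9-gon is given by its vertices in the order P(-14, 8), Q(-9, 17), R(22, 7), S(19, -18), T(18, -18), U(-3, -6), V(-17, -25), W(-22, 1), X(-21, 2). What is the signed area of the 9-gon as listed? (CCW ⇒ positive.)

-1034.5

Σ = (-166) + (-437) + (-529) + (-18) + (-162) + (-27) + (-567) + (-23) + (-140) = -2069
Signed area = Σ/2 = -1034.5 (negative ⇒ clockwise traversal).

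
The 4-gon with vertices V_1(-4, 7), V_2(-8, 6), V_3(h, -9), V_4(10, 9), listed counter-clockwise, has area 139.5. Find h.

-7

The doubled signed area Σ (x_i y_{i+1} − x_{i+1} y_i) is linear in h.
With h=0 it equals 300; the coefficient of h is 3 (from the two edges through V_3).
So 3·h + 300 = 2·139.5 = 279 ⇒ h = -7.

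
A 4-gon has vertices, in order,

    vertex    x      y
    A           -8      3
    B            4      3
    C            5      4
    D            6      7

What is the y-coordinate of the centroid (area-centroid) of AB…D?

Apply Gauss's area formula. First the cross-terms c_i = x_i·y_{i+1} − x_{i+1}·y_i:
  -36, 1, 11, 74  ⇒  2A = 50, A = 25.
Then Σ (y_i + y_{i+1})·c_i = 652, so ȳ = 652 / (6·25) = 326/75.

326/75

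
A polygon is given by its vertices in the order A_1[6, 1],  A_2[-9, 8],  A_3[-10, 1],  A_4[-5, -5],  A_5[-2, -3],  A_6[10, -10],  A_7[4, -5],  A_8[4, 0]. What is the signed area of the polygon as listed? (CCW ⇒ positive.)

126

Σ = (57) + (71) + (55) + (5) + (50) + (-10) + (20) + (4) = 252
Signed area = Σ/2 = 126 (positive ⇒ counter-clockwise traversal).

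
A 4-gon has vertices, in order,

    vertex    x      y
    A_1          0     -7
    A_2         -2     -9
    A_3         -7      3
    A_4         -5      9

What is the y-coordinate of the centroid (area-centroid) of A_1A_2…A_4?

Apply the shoelace formula. First the cross-terms c_i = x_i·y_{i+1} − x_{i+1}·y_i:
  -14, -69, -48, 35  ⇒  2A = -96, A = -48.
Then Σ (y_i + y_{i+1})·c_i = 132, so ȳ = 132 / (6·(-48)) = -11/24.

-11/24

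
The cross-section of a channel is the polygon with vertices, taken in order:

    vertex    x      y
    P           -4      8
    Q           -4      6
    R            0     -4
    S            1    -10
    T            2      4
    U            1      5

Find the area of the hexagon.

Apply Gauss's area formula: 2A = Σ (x_i·y_{i+1} − x_{i+1}·y_i), indices taken mod 6.
P→Q: (-4)(6) − (-4)(8) = 8
Q→R: (-4)(-4) − (0)(6) = 16
R→S: (0)(-10) − (1)(-4) = 4
S→T: (1)(4) − (2)(-10) = 24
T→U: (2)(5) − (1)(4) = 6
U→P: (1)(8) − (-4)(5) = 28
Σ = 86
Area = |Σ|/2 = 43.

43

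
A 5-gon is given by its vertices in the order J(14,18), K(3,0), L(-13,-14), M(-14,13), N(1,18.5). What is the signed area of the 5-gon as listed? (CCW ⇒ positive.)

-487

Σ = (-54) + (-42) + (-365) + (-272) + (-241) = -974
Signed area = Σ/2 = -487 (negative ⇒ clockwise traversal).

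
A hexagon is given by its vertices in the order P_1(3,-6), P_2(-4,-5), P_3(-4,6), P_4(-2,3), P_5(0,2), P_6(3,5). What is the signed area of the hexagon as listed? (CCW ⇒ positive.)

Apply the surveyor's formula: 2A = Σ (x_i·y_{i+1} − x_{i+1}·y_i), indices taken mod 6.
Σ = (-39) + (-44) + (0) + (-4) + (-6) + (-33) = -126
Signed area = Σ/2 = -63 (negative ⇒ clockwise traversal).

-63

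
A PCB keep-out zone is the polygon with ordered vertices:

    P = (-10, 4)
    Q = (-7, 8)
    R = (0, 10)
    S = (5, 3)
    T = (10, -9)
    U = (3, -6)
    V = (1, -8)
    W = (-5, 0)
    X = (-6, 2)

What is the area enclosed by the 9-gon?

Apply Gauss's area formula: 2A = Σ (x_i·y_{i+1} − x_{i+1}·y_i), indices taken mod 9.
Σ = (-52) + (-70) + (-50) + (-75) + (-33) + (-18) + (-40) + (-10) + (-4) = -352
Area = |Σ|/2 = 176.

176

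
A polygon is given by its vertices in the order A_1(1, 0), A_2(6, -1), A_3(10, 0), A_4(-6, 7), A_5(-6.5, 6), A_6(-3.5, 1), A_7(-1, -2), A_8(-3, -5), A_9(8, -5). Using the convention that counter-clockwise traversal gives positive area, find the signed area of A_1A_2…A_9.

85

Σ = (-1) + (10) + (70) + (9.5) + (14.5) + (8) + (-1) + (55) + (5) = 170
Signed area = Σ/2 = 85 (positive ⇒ counter-clockwise traversal).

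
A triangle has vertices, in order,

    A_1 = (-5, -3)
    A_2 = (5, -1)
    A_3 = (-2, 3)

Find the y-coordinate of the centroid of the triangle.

Apply Gauss's area formula. First the cross-terms c_i = x_i·y_{i+1} − x_{i+1}·y_i:
  20, 13, 21  ⇒  2A = 54, A = 27.
Then Σ (y_i + y_{i+1})·c_i = -54, so ȳ = -54 / (6·27) = -1/3.

-1/3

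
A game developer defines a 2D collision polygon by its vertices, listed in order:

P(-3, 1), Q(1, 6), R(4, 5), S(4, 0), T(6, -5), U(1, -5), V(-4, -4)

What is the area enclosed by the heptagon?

71.5

Σ = (-19) + (-19) + (-20) + (-20) + (-25) + (-24) + (-16) = -143
Area = |Σ|/2 = 71.5.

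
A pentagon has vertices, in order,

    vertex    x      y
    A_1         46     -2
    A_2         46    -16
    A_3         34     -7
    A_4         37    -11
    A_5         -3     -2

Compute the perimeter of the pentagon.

|A_1A_2| = √((0)² + (-14)²) = √196 = 14
|A_2A_3| = √((-12)² + (9)²) = √225 = 15
|A_3A_4| = √((3)² + (-4)²) = √25 = 5
|A_4A_5| = √((-40)² + (9)²) = √1681 = 41
|A_5A_1| = √((49)² + (0)²) = √2401 = 49
Perimeter = 14 + 15 + 5 + 41 + 49 = 124.

124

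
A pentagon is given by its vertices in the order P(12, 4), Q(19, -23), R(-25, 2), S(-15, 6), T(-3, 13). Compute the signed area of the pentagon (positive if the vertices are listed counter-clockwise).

Apply the surveyor's formula: 2A = Σ (x_i·y_{i+1} − x_{i+1}·y_i), indices taken mod 5.
Σ = (-352) + (-537) + (-120) + (-177) + (-168) = -1354
Signed area = Σ/2 = -677 (negative ⇒ clockwise traversal).

-677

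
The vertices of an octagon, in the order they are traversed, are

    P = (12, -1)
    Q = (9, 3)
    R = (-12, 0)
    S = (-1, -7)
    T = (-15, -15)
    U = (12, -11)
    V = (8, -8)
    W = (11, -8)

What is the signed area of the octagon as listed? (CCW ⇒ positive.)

Apply Gauss's area formula: 2A = Σ (x_i·y_{i+1} − x_{i+1}·y_i), indices taken mod 8.
Cross-terms: 45, 36, 84, -90, 345, -8, 24, 85  ⇒  Σ = 521
Signed area = Σ/2 = 260.5 (positive ⇒ counter-clockwise traversal).

260.5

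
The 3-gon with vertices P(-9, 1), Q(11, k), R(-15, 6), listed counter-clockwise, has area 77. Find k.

10

The doubled signed area Σ (x_i y_{i+1} − x_{i+1} y_i) is linear in k.
With k=0 it equals 94; the coefficient of k is 6 (from the two edges through Q).
So 6·k + 94 = 2·77 = 154 ⇒ k = 10.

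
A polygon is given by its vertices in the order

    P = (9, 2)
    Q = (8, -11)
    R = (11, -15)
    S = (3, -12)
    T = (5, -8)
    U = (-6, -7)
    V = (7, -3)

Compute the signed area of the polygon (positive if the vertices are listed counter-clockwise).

Apply the surveyor's formula: 2A = Σ (x_i·y_{i+1} − x_{i+1}·y_i), indices taken mod 7.
Σ = (-115) + (1) + (-87) + (36) + (-83) + (67) + (41) = -140
Signed area = Σ/2 = -70 (negative ⇒ clockwise traversal).

-70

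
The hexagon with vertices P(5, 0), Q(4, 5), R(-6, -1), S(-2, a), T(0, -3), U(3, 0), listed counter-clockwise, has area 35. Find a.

-1

Write out the shoelace sum; only the two edges meeting at S involve a:
2·Area = [((-6)·a − (-2)·(-1)) + ((-2)·(-3) − 0·a)] + 60
       = -6·a + 64 = 70
⇒ a = -1.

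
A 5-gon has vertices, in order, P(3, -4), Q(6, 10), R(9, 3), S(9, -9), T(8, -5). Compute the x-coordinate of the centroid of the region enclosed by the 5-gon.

Apply the shoelace formula. First the cross-terms c_i = x_i·y_{i+1} − x_{i+1}·y_i:
  54, -72, -108, 27, -17  ⇒  2A = -116, A = -58.
Then Σ (x_i + x_{i+1})·c_i = -2266, so x̄ = -2266 / (6·(-58)) = 1133/174.

1133/174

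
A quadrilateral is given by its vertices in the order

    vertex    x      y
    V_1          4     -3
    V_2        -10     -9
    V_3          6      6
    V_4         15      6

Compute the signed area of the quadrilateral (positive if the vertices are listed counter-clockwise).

-97.5

Apply the shoelace (surveyor's) formula: 2A = Σ (x_i·y_{i+1} − x_{i+1}·y_i), indices taken mod 4.
Cross-terms: -66, -6, -54, -69  ⇒  Σ = -195
Signed area = Σ/2 = -97.5 (negative ⇒ clockwise traversal).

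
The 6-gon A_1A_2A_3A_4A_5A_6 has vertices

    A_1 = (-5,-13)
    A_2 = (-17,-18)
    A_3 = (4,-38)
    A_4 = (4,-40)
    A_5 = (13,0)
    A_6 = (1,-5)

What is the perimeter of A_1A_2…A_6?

|A_1A_2| = √((-12)² + (-5)²) = √169 = 13
|A_2A_3| = √((21)² + (-20)²) = √841 = 29
|A_3A_4| = √((0)² + (-2)²) = √4 = 2
|A_4A_5| = √((9)² + (40)²) = √1681 = 41
|A_5A_6| = √((-12)² + (-5)²) = √169 = 13
|A_6A_1| = √((-6)² + (-8)²) = √100 = 10
Perimeter = 13 + 29 + 2 + 41 + 13 + 10 = 108.

108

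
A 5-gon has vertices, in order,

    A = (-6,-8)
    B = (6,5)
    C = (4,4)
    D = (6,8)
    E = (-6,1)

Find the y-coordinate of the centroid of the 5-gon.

Apply Gauss's area formula. First the cross-terms c_i = x_i·y_{i+1} − x_{i+1}·y_i:
  18, 4, 8, 54, 54  ⇒  2A = 138, A = 69.
Then Σ (y_i + y_{i+1})·c_i = 186, so ȳ = 186 / (6·69) = 31/69.

31/69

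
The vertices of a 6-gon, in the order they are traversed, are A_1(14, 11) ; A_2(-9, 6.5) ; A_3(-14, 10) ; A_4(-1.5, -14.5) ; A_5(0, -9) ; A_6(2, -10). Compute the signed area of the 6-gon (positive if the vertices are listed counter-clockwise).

301.25

Apply the shoelace formula: 2A = Σ (x_i·y_{i+1} − x_{i+1}·y_i), indices taken mod 6.
Cross-terms: 190, 1, 218, 13.5, 18, 162  ⇒  Σ = 602.5
Signed area = Σ/2 = 301.25 (positive ⇒ counter-clockwise traversal).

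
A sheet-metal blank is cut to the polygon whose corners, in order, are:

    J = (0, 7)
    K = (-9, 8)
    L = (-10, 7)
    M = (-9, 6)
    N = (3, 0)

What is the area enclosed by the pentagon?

J→K: (0)(8) − (-9)(7) = 63
K→L: (-9)(7) − (-10)(8) = 17
L→M: (-10)(6) − (-9)(7) = 3
M→N: (-9)(0) − (3)(6) = -18
N→J: (3)(7) − (0)(0) = 21
Σ = 86
Area = |Σ|/2 = 43.

43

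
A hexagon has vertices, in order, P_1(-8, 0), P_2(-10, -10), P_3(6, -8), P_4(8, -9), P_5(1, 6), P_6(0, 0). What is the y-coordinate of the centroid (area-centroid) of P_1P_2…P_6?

-523/123

Apply the shoelace (surveyor's) formula. First the cross-terms c_i = x_i·y_{i+1} − x_{i+1}·y_i:
  80, 140, 10, 57, 0, 0  ⇒  2A = 287, A = 143.5.
Then Σ (y_i + y_{i+1})·c_i = -3661, so ȳ = -3661 / (6·143.5) = -523/123.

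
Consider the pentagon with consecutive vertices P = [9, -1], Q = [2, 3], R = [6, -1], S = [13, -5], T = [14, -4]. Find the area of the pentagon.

Apply the shoelace formula: 2A = Σ (x_i·y_{i+1} − x_{i+1}·y_i), indices taken mod 5.
Cross-terms: 29, -20, -17, 18, 22  ⇒  Σ = 32
Area = |Σ|/2 = 16.

16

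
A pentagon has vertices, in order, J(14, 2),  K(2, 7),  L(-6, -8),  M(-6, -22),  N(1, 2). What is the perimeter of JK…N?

|JK| = √((-12)² + (5)²) = √169 = 13
|KL| = √((-8)² + (-15)²) = √289 = 17
|LM| = √((0)² + (-14)²) = √196 = 14
|MN| = √((7)² + (24)²) = √625 = 25
|NJ| = √((13)² + (0)²) = √169 = 13
Perimeter = 13 + 17 + 14 + 25 + 13 = 82.

82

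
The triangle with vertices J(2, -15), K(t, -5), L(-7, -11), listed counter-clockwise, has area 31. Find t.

-5

The doubled signed area Σ (x_i y_{i+1} − x_{i+1} y_i) is linear in t.
With t=0 it equals 82; the coefficient of t is 4 (from the two edges through K).
So 4·t + 82 = 2·31 = 62 ⇒ t = -5.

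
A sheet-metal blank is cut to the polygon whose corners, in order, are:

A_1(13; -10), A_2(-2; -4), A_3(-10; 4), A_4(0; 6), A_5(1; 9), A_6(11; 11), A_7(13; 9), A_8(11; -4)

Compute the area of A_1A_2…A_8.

263.5

Apply Gauss's area formula: 2A = Σ (x_i·y_{i+1} − x_{i+1}·y_i), indices taken mod 8.
A_1→A_2: (13)(-4) − (-2)(-10) = -72
A_2→A_3: (-2)(4) − (-10)(-4) = -48
A_3→A_4: (-10)(6) − (0)(4) = -60
A_4→A_5: (0)(9) − (1)(6) = -6
A_5→A_6: (1)(11) − (11)(9) = -88
A_6→A_7: (11)(9) − (13)(11) = -44
A_7→A_8: (13)(-4) − (11)(9) = -151
A_8→A_1: (11)(-10) − (13)(-4) = -58
Σ = -527
Area = |Σ|/2 = 263.5.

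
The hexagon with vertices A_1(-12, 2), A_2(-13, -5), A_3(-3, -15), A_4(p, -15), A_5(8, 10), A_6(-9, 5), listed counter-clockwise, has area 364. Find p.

5

The doubled signed area Σ (x_i y_{i+1} − x_{i+1} y_i) is linear in p.
With p=0 it equals 603; the coefficient of p is 25 (from the two edges through A_4).
So 25·p + 603 = 2·364 = 728 ⇒ p = 5.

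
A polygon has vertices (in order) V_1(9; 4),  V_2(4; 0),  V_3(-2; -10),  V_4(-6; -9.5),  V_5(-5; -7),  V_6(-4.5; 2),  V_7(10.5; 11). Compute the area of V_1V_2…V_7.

135.75

V_1→V_2: (9)(0) − (4)(4) = -16
V_2→V_3: (4)(-10) − (-2)(0) = -40
V_3→V_4: (-2)(-9.5) − (-6)(-10) = -41
V_4→V_5: (-6)(-7) − (-5)(-9.5) = -5.5
V_5→V_6: (-5)(2) − (-4.5)(-7) = -41.5
V_6→V_7: (-4.5)(11) − (10.5)(2) = -70.5
V_7→V_1: (10.5)(4) − (9)(11) = -57
Σ = -271.5
Area = |Σ|/2 = 135.75.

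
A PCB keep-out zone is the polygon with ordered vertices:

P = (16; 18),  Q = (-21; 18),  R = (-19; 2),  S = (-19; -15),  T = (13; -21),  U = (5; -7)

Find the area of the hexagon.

Apply Gauss's area formula: 2A = Σ (x_i·y_{i+1} − x_{i+1}·y_i), indices taken mod 6.
Σ = (666) + (300) + (323) + (594) + (14) + (202) = 2099
Area = |Σ|/2 = 1049.5.

1049.5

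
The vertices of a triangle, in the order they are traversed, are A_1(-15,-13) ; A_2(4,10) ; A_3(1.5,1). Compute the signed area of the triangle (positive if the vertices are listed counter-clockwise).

-56.75

Apply the surveyor's formula: 2A = Σ (x_i·y_{i+1} − x_{i+1}·y_i), indices taken mod 3.
A_1→A_2: (-15)(10) − (4)(-13) = -98
A_2→A_3: (4)(1) − (1.5)(10) = -11
A_3→A_1: (1.5)(-13) − (-15)(1) = -4.5
Σ = -113.5
Signed area = Σ/2 = -56.75 (negative ⇒ clockwise traversal).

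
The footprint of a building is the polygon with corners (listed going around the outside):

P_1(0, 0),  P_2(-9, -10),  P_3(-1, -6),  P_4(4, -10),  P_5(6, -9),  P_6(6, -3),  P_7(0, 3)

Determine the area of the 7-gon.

P_1→P_2: (0)(-10) − (-9)(0) = 0
P_2→P_3: (-9)(-6) − (-1)(-10) = 44
P_3→P_4: (-1)(-10) − (4)(-6) = 34
P_4→P_5: (4)(-9) − (6)(-10) = 24
P_5→P_6: (6)(-3) − (6)(-9) = 36
P_6→P_7: (6)(3) − (0)(-3) = 18
P_7→P_1: (0)(0) − (0)(3) = 0
Σ = 156
Area = |Σ|/2 = 78.

78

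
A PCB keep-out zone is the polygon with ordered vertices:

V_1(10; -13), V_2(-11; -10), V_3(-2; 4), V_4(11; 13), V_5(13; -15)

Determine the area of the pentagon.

365

Apply the surveyor's formula: 2A = Σ (x_i·y_{i+1} − x_{i+1}·y_i), indices taken mod 5.
Σ = (-243) + (-64) + (-70) + (-334) + (-19) = -730
Area = |Σ|/2 = 365.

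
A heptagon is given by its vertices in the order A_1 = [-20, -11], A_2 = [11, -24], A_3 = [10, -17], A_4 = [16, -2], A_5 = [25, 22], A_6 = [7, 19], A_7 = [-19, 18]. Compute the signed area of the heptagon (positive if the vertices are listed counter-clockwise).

Apply the shoelace formula: 2A = Σ (x_i·y_{i+1} − x_{i+1}·y_i), indices taken mod 7.
Cross-terms: 601, 53, 252, 402, 321, 487, 569  ⇒  Σ = 2685
Signed area = Σ/2 = 1342.5 (positive ⇒ counter-clockwise traversal).

1342.5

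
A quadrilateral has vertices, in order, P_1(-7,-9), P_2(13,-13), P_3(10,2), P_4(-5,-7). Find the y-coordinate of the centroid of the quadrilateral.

-494/75

Apply Gauss's area formula. First the cross-terms c_i = x_i·y_{i+1} − x_{i+1}·y_i:
  208, 156, -60, -4  ⇒  2A = 300, A = 150.
Then Σ (y_i + y_{i+1})·c_i = -5928, so ȳ = -5928 / (6·150) = -494/75.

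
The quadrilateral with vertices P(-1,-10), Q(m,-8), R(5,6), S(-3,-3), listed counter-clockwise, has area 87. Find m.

6

The doubled signed area Σ (x_i y_{i+1} − x_{i+1} y_i) is linear in m.
With m=0 it equals 78; the coefficient of m is 16 (from the two edges through Q).
So 16·m + 78 = 2·87 = 174 ⇒ m = 6.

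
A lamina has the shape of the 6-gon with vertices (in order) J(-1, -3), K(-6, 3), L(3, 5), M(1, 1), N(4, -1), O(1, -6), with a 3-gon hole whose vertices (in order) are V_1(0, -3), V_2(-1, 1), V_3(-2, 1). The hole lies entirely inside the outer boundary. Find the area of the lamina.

47.5

Outer boundary:
Apply the surveyor's formula: 2A = Σ (x_i·y_{i+1} − x_{i+1}·y_i), indices taken mod 6.
Cross-terms: -21, -39, -2, -5, -23, -9  ⇒  Σ = -99
Area = |Σ|/2 = 49.5.
Hole:
Σ = (-3) + (1) + (6) = 4
Area = |Σ|/2 = 2.
Net area = 49.5 − 2 = 47.5.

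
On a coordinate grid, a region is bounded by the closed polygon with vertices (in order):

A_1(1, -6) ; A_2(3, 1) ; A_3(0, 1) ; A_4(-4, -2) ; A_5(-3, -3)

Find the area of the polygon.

A_1→A_2: (1)(1) − (3)(-6) = 19
A_2→A_3: (3)(1) − (0)(1) = 3
A_3→A_4: (0)(-2) − (-4)(1) = 4
A_4→A_5: (-4)(-3) − (-3)(-2) = 6
A_5→A_1: (-3)(-6) − (1)(-3) = 21
Σ = 53
Area = |Σ|/2 = 26.5.

26.5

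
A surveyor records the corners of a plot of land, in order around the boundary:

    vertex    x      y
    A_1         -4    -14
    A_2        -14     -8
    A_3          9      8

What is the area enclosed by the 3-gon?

149

Cross-terms: -164, -40, -94  ⇒  Σ = -298
Area = |Σ|/2 = 149.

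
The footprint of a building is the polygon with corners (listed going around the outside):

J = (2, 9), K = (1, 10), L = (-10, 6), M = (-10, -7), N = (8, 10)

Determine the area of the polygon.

127.5

Σ = (11) + (106) + (130) + (-44) + (52) = 255
Area = |Σ|/2 = 127.5.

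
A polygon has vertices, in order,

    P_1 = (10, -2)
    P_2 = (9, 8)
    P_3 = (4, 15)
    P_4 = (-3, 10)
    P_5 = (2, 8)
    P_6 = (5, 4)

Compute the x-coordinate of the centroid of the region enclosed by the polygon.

589/120

Apply the surveyor's formula. First the cross-terms c_i = x_i·y_{i+1} − x_{i+1}·y_i:
  98, 103, 85, -44, -32, -50  ⇒  2A = 160, A = 80.
Then Σ (x_i + x_{i+1})·c_i = 2356, so x̄ = 2356 / (6·80) = 589/120.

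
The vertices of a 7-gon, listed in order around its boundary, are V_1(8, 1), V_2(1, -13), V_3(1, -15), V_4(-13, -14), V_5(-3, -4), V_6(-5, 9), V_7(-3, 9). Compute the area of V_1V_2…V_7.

223

Apply the shoelace formula: 2A = Σ (x_i·y_{i+1} − x_{i+1}·y_i), indices taken mod 7.
Cross-terms: -105, -2, -209, 10, -47, -18, -75  ⇒  Σ = -446
Area = |Σ|/2 = 223.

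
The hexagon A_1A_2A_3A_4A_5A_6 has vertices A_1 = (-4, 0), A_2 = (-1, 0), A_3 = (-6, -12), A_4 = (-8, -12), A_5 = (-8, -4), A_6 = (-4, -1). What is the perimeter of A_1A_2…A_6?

32

|A_1A_2| = √((3)² + (0)²) = √9 = 3
|A_2A_3| = √((-5)² + (-12)²) = √169 = 13
|A_3A_4| = √((-2)² + (0)²) = √4 = 2
|A_4A_5| = √((0)² + (8)²) = √64 = 8
|A_5A_6| = √((4)² + (3)²) = √25 = 5
|A_6A_1| = √((0)² + (1)²) = √1 = 1
Perimeter = 3 + 13 + 2 + 8 + 5 + 1 = 32.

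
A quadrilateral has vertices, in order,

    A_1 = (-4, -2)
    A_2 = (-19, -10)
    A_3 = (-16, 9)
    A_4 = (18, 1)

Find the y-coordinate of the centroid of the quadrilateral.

Apply the surveyor's formula. First the cross-terms c_i = x_i·y_{i+1} − x_{i+1}·y_i:
  2, -331, -178, -32  ⇒  2A = -539, A = -269.5.
Then Σ (y_i + y_{i+1})·c_i = -1441, so ȳ = -1441 / (6·(-269.5)) = 131/147.

131/147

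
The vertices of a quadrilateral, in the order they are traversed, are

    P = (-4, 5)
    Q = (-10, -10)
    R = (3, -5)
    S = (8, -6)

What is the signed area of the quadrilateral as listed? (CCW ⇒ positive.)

104

Apply Gauss's area formula: 2A = Σ (x_i·y_{i+1} − x_{i+1}·y_i), indices taken mod 4.
Σ = (90) + (80) + (22) + (16) = 208
Signed area = Σ/2 = 104 (positive ⇒ counter-clockwise traversal).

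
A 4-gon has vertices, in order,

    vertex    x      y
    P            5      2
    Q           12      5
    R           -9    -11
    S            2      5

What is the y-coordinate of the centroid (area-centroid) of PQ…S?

-4/3

Apply the shoelace formula. First the cross-terms c_i = x_i·y_{i+1} − x_{i+1}·y_i:
  1, -87, -23, -21  ⇒  2A = -130, A = -65.
Then Σ (y_i + y_{i+1})·c_i = 520, so ȳ = 520 / (6·(-65)) = -4/3.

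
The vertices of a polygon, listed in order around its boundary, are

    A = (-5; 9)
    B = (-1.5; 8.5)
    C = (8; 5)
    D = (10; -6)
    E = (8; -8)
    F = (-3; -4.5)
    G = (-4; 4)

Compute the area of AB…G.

Apply the surveyor's formula: 2A = Σ (x_i·y_{i+1} − x_{i+1}·y_i), indices taken mod 7.
Cross-terms: -29, -75.5, -98, -32, -60, -30, -16  ⇒  Σ = -340.5
Area = |Σ|/2 = 170.25.

170.25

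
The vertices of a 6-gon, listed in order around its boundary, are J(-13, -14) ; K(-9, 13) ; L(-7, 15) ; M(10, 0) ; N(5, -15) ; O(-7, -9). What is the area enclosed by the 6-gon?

404

J→K: (-13)(13) − (-9)(-14) = -295
K→L: (-9)(15) − (-7)(13) = -44
L→M: (-7)(0) − (10)(15) = -150
M→N: (10)(-15) − (5)(0) = -150
N→O: (5)(-9) − (-7)(-15) = -150
O→J: (-7)(-14) − (-13)(-9) = -19
Σ = -808
Area = |Σ|/2 = 404.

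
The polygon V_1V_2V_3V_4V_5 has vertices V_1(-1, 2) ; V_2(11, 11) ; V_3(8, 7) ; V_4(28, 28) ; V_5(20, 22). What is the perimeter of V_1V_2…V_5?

|V_1V_2| = √((12)² + (9)²) = √225 = 15
|V_2V_3| = √((-3)² + (-4)²) = √25 = 5
|V_3V_4| = √((20)² + (21)²) = √841 = 29
|V_4V_5| = √((-8)² + (-6)²) = √100 = 10
|V_5V_1| = √((-21)² + (-20)²) = √841 = 29
Perimeter = 15 + 5 + 29 + 10 + 29 = 88.

88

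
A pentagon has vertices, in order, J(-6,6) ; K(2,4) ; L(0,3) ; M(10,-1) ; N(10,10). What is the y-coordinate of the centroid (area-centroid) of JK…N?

Apply Gauss's area formula. First the cross-terms c_i = x_i·y_{i+1} − x_{i+1}·y_i:
  -36, 6, -30, 110, 120  ⇒  2A = 170, A = 85.
Then Σ (y_i + y_{i+1})·c_i = 2532, so ȳ = 2532 / (6·85) = 422/85.

422/85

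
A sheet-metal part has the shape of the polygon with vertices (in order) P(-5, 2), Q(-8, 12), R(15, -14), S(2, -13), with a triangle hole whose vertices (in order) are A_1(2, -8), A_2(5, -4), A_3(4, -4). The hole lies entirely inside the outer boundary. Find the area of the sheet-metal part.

Outer boundary:
Apply the surveyor's formula: 2A = Σ (x_i·y_{i+1} − x_{i+1}·y_i), indices taken mod 4.
P→Q: (-5)(12) − (-8)(2) = -44
Q→R: (-8)(-14) − (15)(12) = -68
R→S: (15)(-13) − (2)(-14) = -167
S→P: (2)(2) − (-5)(-13) = -61
Σ = -340
Area = |Σ|/2 = 170.
Hole:
Apply the surveyor's formula: 2A = Σ (x_i·y_{i+1} − x_{i+1}·y_i), indices taken mod 3.
Σ = (32) + (-4) + (-24) = 4
Area = |Σ|/2 = 2.
Net area = 170 − 2 = 168.

168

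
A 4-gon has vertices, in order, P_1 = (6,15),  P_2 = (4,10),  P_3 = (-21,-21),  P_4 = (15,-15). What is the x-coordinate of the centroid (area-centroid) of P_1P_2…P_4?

11/51

Apply the shoelace formula. First the cross-terms c_i = x_i·y_{i+1} − x_{i+1}·y_i:
  0, 126, 630, 315  ⇒  2A = 1071, A = 535.5.
Then Σ (x_i + x_{i+1})·c_i = 693, so x̄ = 693 / (6·535.5) = 11/51.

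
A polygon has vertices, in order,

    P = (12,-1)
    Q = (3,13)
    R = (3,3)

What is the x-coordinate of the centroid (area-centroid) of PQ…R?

Apply the shoelace (surveyor's) formula. First the cross-terms c_i = x_i·y_{i+1} − x_{i+1}·y_i:
  159, -30, -39  ⇒  2A = 90, A = 45.
Then Σ (x_i + x_{i+1})·c_i = 1620, so x̄ = 1620 / (6·45) = 6.

6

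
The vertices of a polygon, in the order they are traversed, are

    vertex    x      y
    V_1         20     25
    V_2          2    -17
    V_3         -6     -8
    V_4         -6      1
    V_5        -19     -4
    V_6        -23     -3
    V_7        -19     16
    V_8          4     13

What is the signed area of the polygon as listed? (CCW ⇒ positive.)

V_1→V_2: (20)(-17) − (2)(25) = -390
V_2→V_3: (2)(-8) − (-6)(-17) = -118
V_3→V_4: (-6)(1) − (-6)(-8) = -54
V_4→V_5: (-6)(-4) − (-19)(1) = 43
V_5→V_6: (-19)(-3) − (-23)(-4) = -35
V_6→V_7: (-23)(16) − (-19)(-3) = -425
V_7→V_8: (-19)(13) − (4)(16) = -311
V_8→V_1: (4)(25) − (20)(13) = -160
Σ = -1450
Signed area = Σ/2 = -725 (negative ⇒ clockwise traversal).

-725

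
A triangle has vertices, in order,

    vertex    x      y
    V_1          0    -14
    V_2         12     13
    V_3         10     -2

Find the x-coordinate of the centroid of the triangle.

22/3

Apply the shoelace (surveyor's) formula. First the cross-terms c_i = x_i·y_{i+1} − x_{i+1}·y_i:
  168, -154, -140  ⇒  2A = -126, A = -63.
Then Σ (x_i + x_{i+1})·c_i = -2772, so x̄ = -2772 / (6·(-63)) = 22/3.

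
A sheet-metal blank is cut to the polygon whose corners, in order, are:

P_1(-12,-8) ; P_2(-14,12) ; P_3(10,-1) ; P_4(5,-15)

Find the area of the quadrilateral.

P_1→P_2: (-12)(12) − (-14)(-8) = -256
P_2→P_3: (-14)(-1) − (10)(12) = -106
P_3→P_4: (10)(-15) − (5)(-1) = -145
P_4→P_1: (5)(-8) − (-12)(-15) = -220
Σ = -727
Area = |Σ|/2 = 363.5.

363.5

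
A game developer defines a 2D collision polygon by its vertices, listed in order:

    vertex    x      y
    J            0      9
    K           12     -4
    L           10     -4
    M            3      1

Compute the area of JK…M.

33.5

Apply the shoelace (surveyor's) formula: 2A = Σ (x_i·y_{i+1} − x_{i+1}·y_i), indices taken mod 4.
Cross-terms: -108, -8, 22, 27  ⇒  Σ = -67
Area = |Σ|/2 = 33.5.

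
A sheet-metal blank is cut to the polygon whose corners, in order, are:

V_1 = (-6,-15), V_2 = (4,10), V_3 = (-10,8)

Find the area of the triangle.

165

Σ = (0) + (132) + (198) = 330
Area = |Σ|/2 = 165.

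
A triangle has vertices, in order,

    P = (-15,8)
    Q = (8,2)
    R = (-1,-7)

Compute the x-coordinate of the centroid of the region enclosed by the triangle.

Apply the surveyor's formula. First the cross-terms c_i = x_i·y_{i+1} − x_{i+1}·y_i:
  -94, -54, -113  ⇒  2A = -261, A = -130.5.
Then Σ (x_i + x_{i+1})·c_i = 2088, so x̄ = 2088 / (6·(-130.5)) = -8/3.

-8/3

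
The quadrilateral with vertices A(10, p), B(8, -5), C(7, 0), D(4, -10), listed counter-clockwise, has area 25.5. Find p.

-9

Write out the shoelace sum; only the two edges meeting at A involve p:
2·Area = [(4·p − 10·(-10)) + (10·(-5) − 8·p)] + -35
       = -4·p + 15 = 51
⇒ p = -9.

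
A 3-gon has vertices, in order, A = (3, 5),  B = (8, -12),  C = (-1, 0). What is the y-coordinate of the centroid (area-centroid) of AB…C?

-7/3

Apply Gauss's area formula. First the cross-terms c_i = x_i·y_{i+1} − x_{i+1}·y_i:
  -76, -12, -5  ⇒  2A = -93, A = -46.5.
Then Σ (y_i + y_{i+1})·c_i = 651, so ȳ = 651 / (6·(-46.5)) = -7/3.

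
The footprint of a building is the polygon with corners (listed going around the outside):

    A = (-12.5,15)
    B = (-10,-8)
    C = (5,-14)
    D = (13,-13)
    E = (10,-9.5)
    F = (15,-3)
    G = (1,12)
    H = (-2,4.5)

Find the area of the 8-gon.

A→B: (-12.5)(-8) − (-10)(15) = 250
B→C: (-10)(-14) − (5)(-8) = 180
C→D: (5)(-13) − (13)(-14) = 117
D→E: (13)(-9.5) − (10)(-13) = 6.5
E→F: (10)(-3) − (15)(-9.5) = 112.5
F→G: (15)(12) − (1)(-3) = 183
G→H: (1)(4.5) − (-2)(12) = 28.5
H→A: (-2)(15) − (-12.5)(4.5) = 26.25
Σ = 903.75
Area = |Σ|/2 = 451.875.

451.875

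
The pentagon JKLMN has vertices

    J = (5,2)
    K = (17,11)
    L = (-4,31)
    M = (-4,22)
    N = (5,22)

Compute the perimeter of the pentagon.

|JK| = √((12)² + (9)²) = √225 = 15
|KL| = √((-21)² + (20)²) = √841 = 29
|LM| = √((0)² + (-9)²) = √81 = 9
|MN| = √((9)² + (0)²) = √81 = 9
|NJ| = √((0)² + (-20)²) = √400 = 20
Perimeter = 15 + 29 + 9 + 9 + 20 = 82.

82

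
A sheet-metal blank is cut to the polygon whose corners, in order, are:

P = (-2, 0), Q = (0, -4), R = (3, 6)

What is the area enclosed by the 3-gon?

Apply Gauss's area formula: 2A = Σ (x_i·y_{i+1} − x_{i+1}·y_i), indices taken mod 3.
P→Q: (-2)(-4) − (0)(0) = 8
Q→R: (0)(6) − (3)(-4) = 12
R→P: (3)(0) − (-2)(6) = 12
Σ = 32
Area = |Σ|/2 = 16.

16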